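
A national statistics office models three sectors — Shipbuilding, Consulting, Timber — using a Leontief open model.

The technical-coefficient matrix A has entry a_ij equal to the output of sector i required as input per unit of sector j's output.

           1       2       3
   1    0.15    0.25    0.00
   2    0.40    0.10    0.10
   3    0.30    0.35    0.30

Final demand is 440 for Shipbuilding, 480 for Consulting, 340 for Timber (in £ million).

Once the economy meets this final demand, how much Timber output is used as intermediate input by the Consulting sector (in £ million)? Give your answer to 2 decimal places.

I − A =
  [   0.85    -0.25     0.00]
  [  -0.40     0.90    -0.10]
  [  -0.30    -0.35     0.70]
Cofactors of I−A, C_ij = (−1)^(i+j)·(minor ij) (rows/columns in the sector order above):
  C_11 = (0.90)(0.70) − (-0.10)(-0.35) = 0.5950
  C_12 = −[(-0.40)(0.70) − (-0.10)(-0.30)] = 0.3100
  C_13 = (-0.40)(-0.35) − (0.90)(-0.30) = 0.4100
  C_21 = −[(-0.25)(0.70) − (0.00)(-0.35)] = 0.1750
  C_22 = (0.85)(0.70) − (0.00)(-0.30) = 0.5950
  C_23 = −[(0.85)(-0.35) − (-0.25)(-0.30)] = 0.3725
  C_31 = (-0.25)(-0.10) − (0.00)(0.90) = 0.0250
  C_32 = −[(0.85)(-0.10) − (0.00)(-0.40)] = 0.0850
  C_33 = (0.85)(0.90) − (-0.25)(-0.40) = 0.6650
det(I−A) = Σ_j (I−A)_1j·C_1j = (0.85)(0.5950) + (-0.25)(0.3100) + (0.00)(0.4100) = 0.42825
adj(I−A) = Cᵀ =
  [ 0.5950   0.1750   0.0250]
  [ 0.3100   0.5950   0.0850]
  [ 0.4100   0.3725   0.6650]
(I − A)⁻¹ = adj(I−A) / det(I−A) ≈
  [   1.3894     0.4086     0.0584]
  [   0.7239     1.3894     0.1985]
  [   0.9574     0.8698     1.5528]
First solve x = (I − A)⁻¹ d = adj(I−A)·d / det(I−A); in particular x_2 = (0.3100·440 + 0.5950·480 + 0.0850·340) / 0.42825 = 450.90 / 0.42825 ≈ 1052.8897.
Intermediate flow from 3 to 2: z_32 = a_32 · x_2 = 0.35 × 450.90 / 0.42825 = 157.815 / 0.42825 ≈ 368.51.

z_32 = 368.51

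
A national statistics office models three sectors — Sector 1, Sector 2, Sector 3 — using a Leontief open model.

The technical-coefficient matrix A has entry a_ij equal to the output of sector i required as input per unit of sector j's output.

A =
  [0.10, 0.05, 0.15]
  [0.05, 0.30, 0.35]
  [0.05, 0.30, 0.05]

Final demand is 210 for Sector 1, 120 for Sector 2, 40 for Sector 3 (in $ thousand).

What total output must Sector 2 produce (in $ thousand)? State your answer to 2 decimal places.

x_2 = 260.01

I − A =
  [   0.90    -0.05    -0.15]
  [  -0.05     0.70    -0.35]
  [  -0.05    -0.30     0.95]
Cofactors of I−A, C_ij = (−1)^(i+j)·(minor ij) (rows/columns in the sector order above):
  C_11 = (0.70)(0.95) − (-0.35)(-0.30) = 0.5600
  C_12 = −[(-0.05)(0.95) − (-0.35)(-0.05)] = 0.0650
  C_13 = (-0.05)(-0.30) − (0.70)(-0.05) = 0.0500
  C_21 = −[(-0.05)(0.95) − (-0.15)(-0.30)] = 0.0925
  C_22 = (0.90)(0.95) − (-0.15)(-0.05) = 0.8475
  C_23 = −[(0.90)(-0.30) − (-0.05)(-0.05)] = 0.2725
  C_31 = (-0.05)(-0.35) − (-0.15)(0.70) = 0.1225
  C_32 = −[(0.90)(-0.35) − (-0.15)(-0.05)] = 0.3225
  C_33 = (0.90)(0.70) − (-0.05)(-0.05) = 0.6275
det(I−A) = Σ_j (I−A)_1j·C_1j = (0.90)(0.5600) + (-0.05)(0.0650) + (-0.15)(0.0500) = 0.49325
adj(I−A) = Cᵀ =
  [ 0.5600   0.0925   0.1225]
  [ 0.0650   0.8475   0.3225]
  [ 0.0500   0.2725   0.6275]
(I − A)⁻¹ = adj(I−A) / det(I−A) ≈
  [   1.1353     0.1875     0.2484]
  [   0.1318     1.7182     0.6538]
  [   0.1014     0.5525     1.2722]
x = (I − A)⁻¹ d = adj(I−A)·d / det(I−A), with det(I−A) = 0.49325:
  x_1 = (0.5600·210 + 0.0925·120 + 0.1225·40) / 0.49325 = 133.60 / 0.49325 ≈ 270.86
  x_2 = (0.0650·210 + 0.8475·120 + 0.3225·40) / 0.49325 = 128.25 / 0.49325 ≈ 260.01
  x_3 = (0.0500·210 + 0.2725·120 + 0.6275·40) / 0.49325 = 68.30 / 0.49325 ≈ 138.47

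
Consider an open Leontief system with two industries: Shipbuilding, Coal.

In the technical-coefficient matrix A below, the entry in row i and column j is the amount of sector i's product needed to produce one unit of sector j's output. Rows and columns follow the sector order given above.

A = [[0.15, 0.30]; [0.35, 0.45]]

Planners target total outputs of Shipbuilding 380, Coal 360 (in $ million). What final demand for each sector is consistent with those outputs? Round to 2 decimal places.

I − A =
  [   0.85    -0.30]
  [  -0.35     0.55]
d = (I − A) x:
  d_S = (+0.85)·380 + (-0.30)·360 = 215.00
  d_C = (-0.35)·380 + (+0.55)·360 = 65.00

d_S = 215.00, d_C = 65.00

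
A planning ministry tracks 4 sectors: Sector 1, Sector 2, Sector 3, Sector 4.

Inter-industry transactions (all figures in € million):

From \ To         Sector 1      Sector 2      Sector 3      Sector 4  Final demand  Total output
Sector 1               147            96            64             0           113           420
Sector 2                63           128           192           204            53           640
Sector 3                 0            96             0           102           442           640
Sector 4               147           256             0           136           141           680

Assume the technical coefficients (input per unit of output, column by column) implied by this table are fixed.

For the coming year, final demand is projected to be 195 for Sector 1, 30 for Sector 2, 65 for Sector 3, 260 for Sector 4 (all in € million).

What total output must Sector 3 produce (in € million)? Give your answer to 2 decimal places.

x_3 = 259.59

Technical coefficients a_ij = z_ij / X_j:
  a_11 = 147/420 = 0.35, a_21 = 63/420 = 0.15, a_31 = 0/420 = 0.00, a_41 = 147/420 = 0.35
  a_12 = 96/640 = 0.15, a_22 = 128/640 = 0.20, a_32 = 96/640 = 0.15, a_42 = 256/640 = 0.40
  a_13 = 64/640 = 0.10, a_23 = 192/640 = 0.30, a_33 = 0/640 = 0.00, a_43 = 0/640 = 0.00
  a_14 = 0/680 = 0.00, a_24 = 204/680 = 0.30, a_34 = 102/680 = 0.15, a_44 = 136/680 = 0.20
I − A =
  [   0.65    -0.15    -0.10     0.00]
  [  -0.15     0.80    -0.30    -0.30]
  [   0.00    -0.15     1.00    -0.15]
  [  -0.35    -0.40     0.00     0.80]
Compute the cofactors C_ij = (−1)^(i+j)·(3×3 minor ij) of I−A; the adjugate is their transpose:
adj(I−A) = Cᵀ =
  [ 0.466000   0.138000   0.088000   0.068250]
  [ 0.240750   0.514750   0.178500   0.226500]
  [ 0.084750   0.124875   0.304250   0.103875]
  [ 0.324250   0.317750   0.127750   0.466000]
det(I−A) = Σ_j (I−A)_1j·C_1j = (0.65)(0.466000) + (-0.15)(0.240750) + (-0.10)(0.084750) + (0.00)(0.324250) = 0.2583125
(I − A)⁻¹ = adj(I−A) / det(I−A) ≈
  [   1.8040     0.5342     0.3407     0.2642]
  [   0.9320     1.9927     0.6910     0.8768]
  [   0.3281     0.4834     1.1778     0.4021]
  [   1.2553     1.2301     0.4946     1.8040]
x = (I − A)⁻¹ d = adj(I−A)·d / det(I−A), with det(I−A) = 0.2583125:
  x_1 = (0.466000·195 + 0.138000·30 + 0.088000·65 + 0.068250·260) / 0.2583125 = 118.475 / 0.2583125 ≈ 458.65
  x_2 = (0.240750·195 + 0.514750·30 + 0.178500·65 + 0.226500·260) / 0.2583125 = 132.88125 / 0.2583125 ≈ 514.42
  x_3 = (0.084750·195 + 0.124875·30 + 0.304250·65 + 0.103875·260) / 0.2583125 = 67.05625 / 0.2583125 ≈ 259.59
  x_4 = (0.324250·195 + 0.317750·30 + 0.127750·65 + 0.466000·260) / 0.2583125 = 202.225 / 0.2583125 ≈ 782.87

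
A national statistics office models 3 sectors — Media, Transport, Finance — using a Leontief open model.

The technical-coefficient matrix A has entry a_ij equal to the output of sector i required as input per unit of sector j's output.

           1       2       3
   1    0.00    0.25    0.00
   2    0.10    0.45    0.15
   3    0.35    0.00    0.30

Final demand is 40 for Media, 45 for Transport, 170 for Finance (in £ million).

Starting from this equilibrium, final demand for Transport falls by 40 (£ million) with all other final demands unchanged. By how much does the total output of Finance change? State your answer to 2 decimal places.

Δx_3 = -9.88

I − A =
  [   1.00    -0.25     0.00]
  [  -0.10     0.55    -0.15]
  [  -0.35     0.00     0.70]
Cofactors of I−A, C_ij = (−1)^(i+j)·(minor ij) (rows/columns in the sector order above):
  C_11 = (0.55)(0.70) − (-0.15)(0.00) = 0.3850
  C_12 = −[(-0.10)(0.70) − (-0.15)(-0.35)] = 0.1225
  C_13 = (-0.10)(0.00) − (0.55)(-0.35) = 0.1925
  C_21 = −[(-0.25)(0.70) − (0.00)(0.00)] = 0.1750
  C_22 = (1.00)(0.70) − (0.00)(-0.35) = 0.7000
  C_23 = −[(1.00)(0.00) − (-0.25)(-0.35)] = 0.0875
  C_31 = (-0.25)(-0.15) − (0.00)(0.55) = 0.0375
  C_32 = −[(1.00)(-0.15) − (0.00)(-0.10)] = 0.1500
  C_33 = (1.00)(0.55) − (-0.25)(-0.10) = 0.5250
det(I−A) = Σ_j (I−A)_1j·C_1j = (1.00)(0.3850) + (-0.25)(0.1225) + (0.00)(0.1925) = 0.354375
adj(I−A) = Cᵀ =
  [ 0.3850   0.1750   0.0375]
  [ 0.1225   0.7000   0.1500]
  [ 0.1925   0.0875   0.5250]
(I − A)⁻¹ = adj(I−A) / det(I−A) ≈
  [   1.0864     0.4938     0.1058]
  [   0.3457     1.9753     0.4233]
  [   0.5432     0.2469     1.4815]
Δx = (I − A)⁻¹ Δd with Δd having -40 in the Transport component and 0 elsewhere.
So Δx_3 = L_32 · (-40), where L_32 = adj(I−A)_32 / det(I−A) = 0.0875 / 0.354375.
Δx_3 = 0.0875 × (-40) / 0.354375 = -3.50 / 0.354375 ≈ -9.88.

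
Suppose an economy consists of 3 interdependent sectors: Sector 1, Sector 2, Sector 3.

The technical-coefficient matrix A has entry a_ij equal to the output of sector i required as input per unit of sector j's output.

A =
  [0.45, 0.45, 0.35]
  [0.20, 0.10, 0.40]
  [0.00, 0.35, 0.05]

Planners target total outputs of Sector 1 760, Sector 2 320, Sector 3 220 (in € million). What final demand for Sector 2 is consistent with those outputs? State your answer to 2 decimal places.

I − A =
  [   0.55    -0.45    -0.35]
  [  -0.20     0.90    -0.40]
  [   0.00    -0.35     0.95]
d = (I − A) x:
  d_1 = (+0.55)·760 + (-0.45)·320 + (-0.35)·220 = 197.00
  d_2 = (-0.20)·760 + (+0.90)·320 + (-0.40)·220 = 48.00
  d_3 = (+0.00)·760 + (-0.35)·320 + (+0.95)·220 = 97.00

d_2 = 48.00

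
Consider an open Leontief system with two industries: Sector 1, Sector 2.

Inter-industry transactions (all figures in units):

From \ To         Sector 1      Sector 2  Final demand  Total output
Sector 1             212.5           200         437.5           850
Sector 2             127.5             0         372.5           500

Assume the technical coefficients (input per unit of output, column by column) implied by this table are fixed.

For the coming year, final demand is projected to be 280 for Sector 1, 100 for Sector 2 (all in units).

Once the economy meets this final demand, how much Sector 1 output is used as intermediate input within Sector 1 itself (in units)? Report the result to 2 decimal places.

Technical coefficients a_ij = z_ij / X_j:
  a_11 = 212.5/850 = 0.25, a_21 = 127.5/850 = 0.15
  a_12 = 200/500 = 0.40, a_22 = 0/500 = 0.00
I − A =
  [   0.75    -0.40]
  [  -0.15     1.00]
det(I−A) = (0.75)(1.00) − (-0.40)(-0.15) = 0.6900
adj(I−A) = [[1.00, 0.40], [0.15, 0.75]]
(I − A)⁻¹ = adj(I−A) / det(I−A) ≈
  [   1.4493     0.5797]
  [   0.2174     1.0870]
First solve x = (I − A)⁻¹ d = adj(I−A)·d / det(I−A); in particular x_1 = (1.00·280 + 0.40·100) / 0.6900 = 320.00 / 0.6900 ≈ 463.7681.
Intermediate flow from 1 to 1: z_11 = a_11 · x_1 = 0.25 × 320.00 / 0.6900 = 80.00 / 0.6900 ≈ 115.94.

z_11 = 115.94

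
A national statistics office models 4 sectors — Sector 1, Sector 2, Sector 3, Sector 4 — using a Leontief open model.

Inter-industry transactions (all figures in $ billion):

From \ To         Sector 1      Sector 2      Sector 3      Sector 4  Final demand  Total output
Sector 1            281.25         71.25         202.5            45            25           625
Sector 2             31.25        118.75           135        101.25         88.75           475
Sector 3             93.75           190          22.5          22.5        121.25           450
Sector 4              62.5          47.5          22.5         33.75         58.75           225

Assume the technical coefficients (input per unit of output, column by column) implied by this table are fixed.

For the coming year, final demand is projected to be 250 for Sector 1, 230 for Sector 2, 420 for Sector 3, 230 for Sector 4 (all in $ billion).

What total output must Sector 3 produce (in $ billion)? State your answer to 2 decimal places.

Technical coefficients a_ij = z_ij / X_j:
  a_11 = 281.25/625 = 0.45, a_21 = 31.25/625 = 0.05, a_31 = 93.75/625 = 0.15, a_41 = 62.5/625 = 0.10
  a_12 = 71.25/475 = 0.15, a_22 = 118.75/475 = 0.25, a_32 = 190/475 = 0.40, a_42 = 47.5/475 = 0.10
  a_13 = 202.5/450 = 0.45, a_23 = 135/450 = 0.30, a_33 = 22.5/450 = 0.05, a_43 = 22.5/450 = 0.05
  a_14 = 45/225 = 0.20, a_24 = 101.25/225 = 0.45, a_34 = 22.5/225 = 0.10, a_44 = 33.75/225 = 0.15
I − A =
  [   0.55    -0.15    -0.45    -0.20]
  [  -0.05     0.75    -0.30    -0.45]
  [  -0.15    -0.40     0.95    -0.10]
  [  -0.10    -0.10    -0.05     0.85]
Compute the cofactors C_ij = (−1)^(i+j)·(3×3 minor ij) of I−A; the adjugate is their transpose:
adj(I−A) = Cᵀ =
  [ 0.445125   0.300875   0.321750   0.301875]
  [ 0.127500   0.359000   0.186500   0.242000]
  [ 0.131875   0.208125   0.296750   0.176125]
  [ 0.075125   0.089875   0.077250   0.252375]
det(I−A) = Σ_j (I−A)_1j·C_1j = (0.55)(0.445125) + (-0.15)(0.127500) + (-0.45)(0.131875) + (-0.20)(0.075125) = 0.151325
(I − A)⁻¹ = adj(I−A) / det(I−A) ≈
  [   2.9415     1.9883     2.1262     1.9949]
  [   0.8426     2.3724     1.2324     1.5992]
  [   0.8715     1.3754     1.9610     1.1639]
  [   0.4964     0.5939     0.5105     1.6678]
x = (I − A)⁻¹ d = adj(I−A)·d / det(I−A), with det(I−A) = 0.151325:
  x_1 = (0.445125·250 + 0.300875·230 + 0.321750·420 + 0.301875·230) / 0.151325 = 385.04875 / 0.151325 ≈ 2544.52
  x_2 = (0.127500·250 + 0.359000·230 + 0.186500·420 + 0.242000·230) / 0.151325 = 248.435 / 0.151325 ≈ 1641.73
  x_3 = (0.131875·250 + 0.208125·230 + 0.296750·420 + 0.176125·230) / 0.151325 = 245.98125 / 0.151325 ≈ 1625.52
  x_4 = (0.075125·250 + 0.089875·230 + 0.077250·420 + 0.252375·230) / 0.151325 = 129.94375 / 0.151325 ≈ 858.71

x_3 = 1625.52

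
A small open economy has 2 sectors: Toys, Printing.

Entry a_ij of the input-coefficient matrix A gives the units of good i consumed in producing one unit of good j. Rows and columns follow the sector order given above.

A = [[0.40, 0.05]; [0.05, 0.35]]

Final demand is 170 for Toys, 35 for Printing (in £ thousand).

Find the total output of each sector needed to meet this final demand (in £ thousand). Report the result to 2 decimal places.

I − A =
  [   0.60    -0.05]
  [  -0.05     0.65]
det(I−A) = (0.60)(0.65) − (-0.05)(-0.05) = 0.3875
adj(I−A) = [[0.65, 0.05], [0.05, 0.60]]
(I − A)⁻¹ = adj(I−A) / det(I−A) ≈
  [   1.6774     0.1290]
  [   0.1290     1.5484]
x = (I − A)⁻¹ d = adj(I−A)·d / det(I−A), with det(I−A) = 0.3875:
  x_1 = (0.65·170 + 0.05·35) / 0.3875 = 112.25 / 0.3875 ≈ 289.68
  x_2 = (0.05·170 + 0.60·35) / 0.3875 = 29.50 / 0.3875 ≈ 76.13

x_1 = 289.68, x_2 = 76.13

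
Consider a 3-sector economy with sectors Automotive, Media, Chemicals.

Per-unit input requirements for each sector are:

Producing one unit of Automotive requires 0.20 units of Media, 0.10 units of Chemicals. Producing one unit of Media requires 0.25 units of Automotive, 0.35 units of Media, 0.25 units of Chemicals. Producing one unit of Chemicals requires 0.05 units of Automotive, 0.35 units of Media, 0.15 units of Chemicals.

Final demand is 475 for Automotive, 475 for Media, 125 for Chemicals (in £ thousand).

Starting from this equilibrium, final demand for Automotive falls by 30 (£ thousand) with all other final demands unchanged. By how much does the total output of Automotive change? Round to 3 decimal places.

Δx_A = -34.191

I − A =
  [   1.00    -0.25    -0.05]
  [  -0.20     0.65    -0.35]
  [  -0.10    -0.25     0.85]
Cofactors of I−A, C_ij = (−1)^(i+j)·(minor ij) (rows/columns in the sector order above):
  C_11 = (0.65)(0.85) − (-0.35)(-0.25) = 0.4650
  C_12 = −[(-0.20)(0.85) − (-0.35)(-0.10)] = 0.2050
  C_13 = (-0.20)(-0.25) − (0.65)(-0.10) = 0.1150
  C_21 = −[(-0.25)(0.85) − (-0.05)(-0.25)] = 0.2250
  C_22 = (1.00)(0.85) − (-0.05)(-0.10) = 0.8450
  C_23 = −[(1.00)(-0.25) − (-0.25)(-0.10)] = 0.2750
  C_31 = (-0.25)(-0.35) − (-0.05)(0.65) = 0.1200
  C_32 = −[(1.00)(-0.35) − (-0.05)(-0.20)] = 0.3600
  C_33 = (1.00)(0.65) − (-0.25)(-0.20) = 0.6000
det(I−A) = Σ_j (I−A)_1j·C_1j = (1.00)(0.4650) + (-0.25)(0.2050) + (-0.05)(0.1150) = 0.4080
adj(I−A) = Cᵀ =
  [ 0.4650   0.2250   0.1200]
  [ 0.2050   0.8450   0.3600]
  [ 0.1150   0.2750   0.6000]
(I − A)⁻¹ = adj(I−A) / det(I−A) ≈
  [   1.1397     0.5515     0.2941]
  [   0.5025     2.0711     0.8824]
  [   0.2819     0.6740     1.4706]
Δx = (I − A)⁻¹ Δd with Δd having -30 in the Automotive component and 0 elsewhere.
So Δx_A = L_AA · (-30), where L_AA = adj(I−A)_AA / det(I−A) = 0.4650 / 0.4080.
Δx_A = 0.4650 × (-30) / 0.4080 = -13.95 / 0.4080 ≈ -34.191.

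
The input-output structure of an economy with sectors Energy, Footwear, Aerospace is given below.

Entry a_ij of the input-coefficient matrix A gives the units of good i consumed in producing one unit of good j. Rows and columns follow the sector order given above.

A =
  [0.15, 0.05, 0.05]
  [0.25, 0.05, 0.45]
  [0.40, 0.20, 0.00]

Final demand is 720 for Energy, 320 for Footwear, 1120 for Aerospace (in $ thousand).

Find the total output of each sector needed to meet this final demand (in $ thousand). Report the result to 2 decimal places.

x_E = 1041.86, x_F = 1479.07, x_A = 1832.56

I − A =
  [   0.85    -0.05    -0.05]
  [  -0.25     0.95    -0.45]
  [  -0.40    -0.20     1.00]
Cofactors of I−A, C_ij = (−1)^(i+j)·(minor ij) (rows/columns in the sector order above):
  C_11 = (0.95)(1.00) − (-0.45)(-0.20) = 0.8600
  C_12 = −[(-0.25)(1.00) − (-0.45)(-0.40)] = 0.4300
  C_13 = (-0.25)(-0.20) − (0.95)(-0.40) = 0.4300
  C_21 = −[(-0.05)(1.00) − (-0.05)(-0.20)] = 0.0600
  C_22 = (0.85)(1.00) − (-0.05)(-0.40) = 0.8300
  C_23 = −[(0.85)(-0.20) − (-0.05)(-0.40)] = 0.1900
  C_31 = (-0.05)(-0.45) − (-0.05)(0.95) = 0.0700
  C_32 = −[(0.85)(-0.45) − (-0.05)(-0.25)] = 0.3950
  C_33 = (0.85)(0.95) − (-0.05)(-0.25) = 0.7950
det(I−A) = Σ_j (I−A)_1j·C_1j = (0.85)(0.8600) + (-0.05)(0.4300) + (-0.05)(0.4300) = 0.6880
adj(I−A) = Cᵀ =
  [ 0.8600   0.0600   0.0700]
  [ 0.4300   0.8300   0.3950]
  [ 0.4300   0.1900   0.7950]
(I − A)⁻¹ = adj(I−A) / det(I−A) ≈
  [   1.2500     0.0872     0.1017]
  [   0.6250     1.2064     0.5741]
  [   0.6250     0.2762     1.1555]
x = (I − A)⁻¹ d = adj(I−A)·d / det(I−A), with det(I−A) = 0.6880:
  x_E = (0.8600·720 + 0.0600·320 + 0.0700·1120) / 0.6880 = 716.80 / 0.6880 ≈ 1041.86
  x_F = (0.4300·720 + 0.8300·320 + 0.3950·1120) / 0.6880 = 1017.60 / 0.6880 ≈ 1479.07
  x_A = (0.4300·720 + 0.1900·320 + 0.7950·1120) / 0.6880 = 1260.80 / 0.6880 ≈ 1832.56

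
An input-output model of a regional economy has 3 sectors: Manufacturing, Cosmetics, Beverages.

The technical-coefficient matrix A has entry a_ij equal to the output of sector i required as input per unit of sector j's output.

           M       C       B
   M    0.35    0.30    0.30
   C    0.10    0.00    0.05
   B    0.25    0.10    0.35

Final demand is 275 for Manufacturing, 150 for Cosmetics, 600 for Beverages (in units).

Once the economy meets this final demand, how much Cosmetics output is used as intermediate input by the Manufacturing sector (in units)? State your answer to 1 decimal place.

I − A =
  [   0.65    -0.30    -0.30]
  [  -0.10     1.00    -0.05]
  [  -0.25    -0.10     0.65]
Cofactors of I−A, C_ij = (−1)^(i+j)·(minor ij) (rows/columns in the sector order above):
  C_11 = (1.00)(0.65) − (-0.05)(-0.10) = 0.6450
  C_12 = −[(-0.10)(0.65) − (-0.05)(-0.25)] = 0.0775
  C_13 = (-0.10)(-0.10) − (1.00)(-0.25) = 0.2600
  C_21 = −[(-0.30)(0.65) − (-0.30)(-0.10)] = 0.2250
  C_22 = (0.65)(0.65) − (-0.30)(-0.25) = 0.3475
  C_23 = −[(0.65)(-0.10) − (-0.30)(-0.25)] = 0.1400
  C_31 = (-0.30)(-0.05) − (-0.30)(1.00) = 0.3150
  C_32 = −[(0.65)(-0.05) − (-0.30)(-0.10)] = 0.0625
  C_33 = (0.65)(1.00) − (-0.30)(-0.10) = 0.6200
det(I−A) = Σ_j (I−A)_1j·C_1j = (0.65)(0.6450) + (-0.30)(0.0775) + (-0.30)(0.2600) = 0.3180
adj(I−A) = Cᵀ =
  [ 0.6450   0.2250   0.3150]
  [ 0.0775   0.3475   0.0625]
  [ 0.2600   0.1400   0.6200]
(I − A)⁻¹ = adj(I−A) / det(I−A) ≈
  [   2.0283     0.7075     0.9906]
  [   0.2437     1.0928     0.1965]
  [   0.8176     0.4403     1.9497]
First solve x = (I − A)⁻¹ d = adj(I−A)·d / det(I−A); in particular x_M = (0.6450·275 + 0.2250·150 + 0.3150·600) / 0.3180 = 400.125 / 0.3180 ≈ 1258.255.
Intermediate flow from C to M: z_CM = a_CM · x_M = 0.10 × 400.125 / 0.3180 = 40.0125 / 0.3180 ≈ 125.8.

z_CM = 125.8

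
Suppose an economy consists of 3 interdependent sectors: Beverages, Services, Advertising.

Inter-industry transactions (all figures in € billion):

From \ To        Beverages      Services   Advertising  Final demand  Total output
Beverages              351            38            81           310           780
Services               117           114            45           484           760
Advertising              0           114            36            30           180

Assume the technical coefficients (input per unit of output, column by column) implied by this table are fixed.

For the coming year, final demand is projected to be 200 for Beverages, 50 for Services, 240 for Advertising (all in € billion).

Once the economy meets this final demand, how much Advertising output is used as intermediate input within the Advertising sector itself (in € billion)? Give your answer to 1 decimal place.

z_33 = 70.6

Technical coefficients a_ij = z_ij / X_j:
  a_11 = 351/780 = 0.45, a_21 = 117/780 = 0.15, a_31 = 0/780 = 0.00
  a_12 = 38/760 = 0.05, a_22 = 114/760 = 0.15, a_32 = 114/760 = 0.15
  a_13 = 81/180 = 0.45, a_23 = 45/180 = 0.25, a_33 = 36/180 = 0.20
I − A =
  [   0.55    -0.05    -0.45]
  [  -0.15     0.85    -0.25]
  [   0.00    -0.15     0.80]
Cofactors of I−A, C_ij = (−1)^(i+j)·(minor ij) (rows/columns in the sector order above):
  C_11 = (0.85)(0.80) − (-0.25)(-0.15) = 0.6425
  C_12 = −[(-0.15)(0.80) − (-0.25)(0.00)] = 0.1200
  C_13 = (-0.15)(-0.15) − (0.85)(0.00) = 0.0225
  C_21 = −[(-0.05)(0.80) − (-0.45)(-0.15)] = 0.1075
  C_22 = (0.55)(0.80) − (-0.45)(0.00) = 0.4400
  C_23 = −[(0.55)(-0.15) − (-0.05)(0.00)] = 0.0825
  C_31 = (-0.05)(-0.25) − (-0.45)(0.85) = 0.3950
  C_32 = −[(0.55)(-0.25) − (-0.45)(-0.15)] = 0.2050
  C_33 = (0.55)(0.85) − (-0.05)(-0.15) = 0.4600
det(I−A) = Σ_j (I−A)_1j·C_1j = (0.55)(0.6425) + (-0.05)(0.1200) + (-0.45)(0.0225) = 0.33725
adj(I−A) = Cᵀ =
  [ 0.6425   0.1075   0.3950]
  [ 0.1200   0.4400   0.2050]
  [ 0.0225   0.0825   0.4600]
(I − A)⁻¹ = adj(I−A) / det(I−A) ≈
  [   1.9051     0.3188     1.1712]
  [   0.3558     1.3047     0.6079]
  [   0.0667     0.2446     1.3640]
First solve x = (I − A)⁻¹ d = adj(I−A)·d / det(I−A); in particular x_3 = (0.0225·200 + 0.0825·50 + 0.4600·240) / 0.33725 = 119.025 / 0.33725 ≈ 352.928.
Intermediate flow from 3 to 3: z_33 = a_33 · x_3 = 0.20 × 119.025 / 0.33725 = 23.805 / 0.33725 ≈ 70.6.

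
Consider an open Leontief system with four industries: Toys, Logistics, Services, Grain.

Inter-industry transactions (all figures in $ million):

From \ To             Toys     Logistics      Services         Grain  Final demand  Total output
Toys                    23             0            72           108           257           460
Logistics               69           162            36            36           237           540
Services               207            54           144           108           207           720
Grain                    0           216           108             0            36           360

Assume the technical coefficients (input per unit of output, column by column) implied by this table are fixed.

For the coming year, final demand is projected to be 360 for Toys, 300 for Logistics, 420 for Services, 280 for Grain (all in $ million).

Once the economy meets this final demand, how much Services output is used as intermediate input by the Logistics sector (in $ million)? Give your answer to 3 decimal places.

z_32 = 80.843

Technical coefficients a_ij = z_ij / X_j:
  a_11 = 23/460 = 0.05, a_21 = 69/460 = 0.15, a_31 = 207/460 = 0.45, a_41 = 0/460 = 0.00
  a_12 = 0/540 = 0.00, a_22 = 162/540 = 0.30, a_32 = 54/540 = 0.10, a_42 = 216/540 = 0.40
  a_13 = 72/720 = 0.10, a_23 = 36/720 = 0.05, a_33 = 144/720 = 0.20, a_43 = 108/720 = 0.15
  a_14 = 108/360 = 0.30, a_24 = 36/360 = 0.10, a_34 = 108/360 = 0.30, a_44 = 0/360 = 0.00
I − A =
  [   0.95     0.00    -0.10    -0.30]
  [  -0.15     0.70    -0.05    -0.10]
  [  -0.45    -0.10     0.80    -0.30]
  [   0.00    -0.40    -0.15     1.00]
Compute the cofactors C_ij = (−1)^(i+j)·(3×3 minor ij) of I−A; the adjugate is their transpose:
adj(I−A) = Cᵀ =
  [ 0.48400   0.12250   0.10350   0.18850]
  [ 0.14250   0.65200   0.08350   0.13300]
  [ 0.33000   0.26300   0.60900   0.30800]
  [ 0.10650   0.30025   0.12475   0.49425]
det(I−A) = Σ_j (I−A)_1j·C_1j = (0.95)(0.48400) + (0.00)(0.14250) + (-0.10)(0.33000) + (-0.30)(0.10650) = 0.39485
(I − A)⁻¹ = adj(I−A) / det(I−A) ≈
  [   1.2258     0.3102     0.2621     0.4774]
  [   0.3609     1.6513     0.2115     0.3368]
  [   0.8358     0.6661     1.5424     0.7800]
  [   0.2697     0.7604     0.3159     1.2517]
First solve x = (I − A)⁻¹ d = adj(I−A)·d / det(I−A); in particular x_2 = (0.14250·360 + 0.65200·300 + 0.08350·420 + 0.13300·280) / 0.39485 = 319.21 / 0.39485 ≈ 808.43358.
Intermediate flow from 3 to 2: z_32 = a_32 · x_2 = 0.10 × 319.21 / 0.39485 = 31.921 / 0.39485 ≈ 80.843.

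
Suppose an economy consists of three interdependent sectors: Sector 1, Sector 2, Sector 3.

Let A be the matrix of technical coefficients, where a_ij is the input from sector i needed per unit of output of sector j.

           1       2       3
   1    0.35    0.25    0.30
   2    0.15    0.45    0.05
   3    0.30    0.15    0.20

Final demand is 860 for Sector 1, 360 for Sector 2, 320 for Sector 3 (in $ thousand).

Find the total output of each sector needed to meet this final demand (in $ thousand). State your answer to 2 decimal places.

I − A =
  [   0.65    -0.25    -0.30]
  [  -0.15     0.55    -0.05]
  [  -0.30    -0.15     0.80]
Cofactors of I−A, C_ij = (−1)^(i+j)·(minor ij) (rows/columns in the sector order above):
  C_11 = (0.55)(0.80) − (-0.05)(-0.15) = 0.4325
  C_12 = −[(-0.15)(0.80) − (-0.05)(-0.30)] = 0.1350
  C_13 = (-0.15)(-0.15) − (0.55)(-0.30) = 0.1875
  C_21 = −[(-0.25)(0.80) − (-0.30)(-0.15)] = 0.2450
  C_22 = (0.65)(0.80) − (-0.30)(-0.30) = 0.4300
  C_23 = −[(0.65)(-0.15) − (-0.25)(-0.30)] = 0.1725
  C_31 = (-0.25)(-0.05) − (-0.30)(0.55) = 0.1775
  C_32 = −[(0.65)(-0.05) − (-0.30)(-0.15)] = 0.0775
  C_33 = (0.65)(0.55) − (-0.25)(-0.15) = 0.3200
det(I−A) = Σ_j (I−A)_1j·C_1j = (0.65)(0.4325) + (-0.25)(0.1350) + (-0.30)(0.1875) = 0.191125
adj(I−A) = Cᵀ =
  [ 0.4325   0.2450   0.1775]
  [ 0.1350   0.4300   0.0775]
  [ 0.1875   0.1725   0.3200]
(I − A)⁻¹ = adj(I−A) / det(I−A) ≈
  [   2.2629     1.2819     0.9287]
  [   0.7063     2.2498     0.4055]
  [   0.9810     0.9026     1.6743]
x = (I − A)⁻¹ d = adj(I−A)·d / det(I−A), with det(I−A) = 0.191125:
  x_1 = (0.4325·860 + 0.2450·360 + 0.1775·320) / 0.191125 = 516.95 / 0.191125 ≈ 2704.77
  x_2 = (0.1350·860 + 0.4300·360 + 0.0775·320) / 0.191125 = 295.70 / 0.191125 ≈ 1547.16
  x_3 = (0.1875·860 + 0.1725·360 + 0.3200·320) / 0.191125 = 325.75 / 0.191125 ≈ 1704.38

x_1 = 2704.77, x_2 = 1547.16, x_3 = 1704.38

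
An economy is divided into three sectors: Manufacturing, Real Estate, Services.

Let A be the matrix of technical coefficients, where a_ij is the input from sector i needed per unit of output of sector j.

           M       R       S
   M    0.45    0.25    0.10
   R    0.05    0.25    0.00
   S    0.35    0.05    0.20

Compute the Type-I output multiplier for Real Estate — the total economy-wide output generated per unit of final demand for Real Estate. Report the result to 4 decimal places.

I − A =
  [   0.55    -0.25    -0.10]
  [  -0.05     0.75     0.00]
  [  -0.35    -0.05     0.80]
Cofactors of I−A, C_ij = (−1)^(i+j)·(minor ij) (rows/columns in the sector order above):
  C_11 = (0.75)(0.80) − (0.00)(-0.05) = 0.6000
  C_12 = −[(-0.05)(0.80) − (0.00)(-0.35)] = 0.0400
  C_13 = (-0.05)(-0.05) − (0.75)(-0.35) = 0.2650
  C_21 = −[(-0.25)(0.80) − (-0.10)(-0.05)] = 0.2050
  C_22 = (0.55)(0.80) − (-0.10)(-0.35) = 0.4050
  C_23 = −[(0.55)(-0.05) − (-0.25)(-0.35)] = 0.1150
  C_31 = (-0.25)(0.00) − (-0.10)(0.75) = 0.0750
  C_32 = −[(0.55)(0.00) − (-0.10)(-0.05)] = 0.0050
  C_33 = (0.55)(0.75) − (-0.25)(-0.05) = 0.4000
det(I−A) = Σ_j (I−A)_1j·C_1j = (0.55)(0.6000) + (-0.25)(0.0400) + (-0.10)(0.2650) = 0.2935
adj(I−A) = Cᵀ =
  [ 0.6000   0.2050   0.0750]
  [ 0.0400   0.4050   0.0050]
  [ 0.2650   0.1150   0.4000]
(I − A)⁻¹ = adj(I−A) / det(I−A) ≈
  [   2.04429     0.69847     0.25554]
  [   0.13629     1.37990     0.01704]
  [   0.90290     0.39182     1.36286]
The output multiplier for sector j is the column-j sum of the Leontief inverse (I − A)⁻¹ = adj(I−A) / det(I−A).
Column R of adj(I−A): (0.2050, 0.4050, 0.1150); det(I−A) = 0.2935.
m_R = (0.2050 + 0.4050 + 0.1150) / 0.2935 = 0.725 / 0.2935 ≈ 2.4702.

m_R = 2.4702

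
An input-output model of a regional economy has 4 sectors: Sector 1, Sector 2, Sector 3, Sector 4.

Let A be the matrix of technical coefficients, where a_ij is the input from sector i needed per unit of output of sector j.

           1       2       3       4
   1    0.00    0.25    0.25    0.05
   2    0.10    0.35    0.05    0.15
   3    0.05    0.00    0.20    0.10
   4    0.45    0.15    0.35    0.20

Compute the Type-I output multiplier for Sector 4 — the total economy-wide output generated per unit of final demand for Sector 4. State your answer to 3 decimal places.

I − A =
  [   1.00    -0.25    -0.25    -0.05]
  [  -0.10     0.65    -0.05    -0.15]
  [  -0.05     0.00     0.80    -0.10]
  [  -0.45    -0.15    -0.35     0.80]
Compute the cofactors C_ij = (−1)^(i+j)·(3×3 minor ij) of I−A; the adjugate is their transpose:
adj(I−A) = Cᵀ =
  [ 0.374500   0.161000   0.159250   0.073500]
  [ 0.121375   0.564875   0.130000   0.129750]
  [ 0.055625   0.036625   0.445250   0.066000]
  [ 0.257750   0.212500   0.308750   0.491250]
det(I−A) = Σ_j (I−A)_1j·C_1j = (1.00)(0.374500) + (-0.25)(0.121375) + (-0.25)(0.055625) + (-0.05)(0.257750) = 0.3173625
(I − A)⁻¹ = adj(I−A) / det(I−A) ≈
  [   1.1800     0.5073     0.5018     0.2316]
  [   0.3824     1.7799     0.4096     0.4088]
  [   0.1753     0.1154     1.4030     0.2080]
  [   0.8122     0.6696     0.9729     1.5479]
The output multiplier for sector j is the column-j sum of the Leontief inverse (I − A)⁻¹ = adj(I−A) / det(I−A).
Column 4 of adj(I−A): (0.073500, 0.129750, 0.066000, 0.491250); det(I−A) = 0.3173625.
m_4 = (0.073500 + 0.129750 + 0.066000 + 0.491250) / 0.3173625 = 0.7605 / 0.3173625 ≈ 2.396.

m_4 = 2.396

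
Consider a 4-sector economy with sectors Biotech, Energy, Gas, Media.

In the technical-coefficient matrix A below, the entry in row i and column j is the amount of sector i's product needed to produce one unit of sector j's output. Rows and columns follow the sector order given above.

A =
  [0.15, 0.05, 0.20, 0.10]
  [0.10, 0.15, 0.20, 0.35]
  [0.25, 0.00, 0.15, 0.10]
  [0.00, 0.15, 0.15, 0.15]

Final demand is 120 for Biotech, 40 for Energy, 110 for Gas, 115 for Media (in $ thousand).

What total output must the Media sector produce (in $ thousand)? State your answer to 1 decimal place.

x_M = 212.3

I − A =
  [   0.85    -0.05    -0.20    -0.10]
  [  -0.10     0.85    -0.20    -0.35]
  [  -0.25     0.00     0.85    -0.10]
  [   0.00    -0.15    -0.15     0.85]
Compute the cofactors C_ij = (−1)^(i+j)·(3×3 minor ij) of I−A; the adjugate is their transpose:
adj(I−A) = Cᵀ =
  [ 0.553750   0.051125   0.160875   0.105125]
  [ 0.126375   0.555125   0.207625   0.267875]
  [ 0.169000   0.027125   0.563750   0.097375]
  [ 0.052125   0.102750   0.136125   0.564875]
det(I−A) = Σ_j (I−A)_1j·C_1j = (0.85)(0.553750) + (-0.05)(0.126375) + (-0.20)(0.169000) + (-0.10)(0.052125) = 0.42535625
(I − A)⁻¹ = adj(I−A) / det(I−A) ≈
  [   1.3018     0.1202     0.3782     0.2471]
  [   0.2971     1.3051     0.4881     0.6298]
  [   0.3973     0.0638     1.3254     0.2289]
  [   0.1225     0.2416     0.3200     1.3280]
x = (I − A)⁻¹ d = adj(I−A)·d / det(I−A), with det(I−A) = 0.42535625:
  x_B = (0.553750·120 + 0.051125·40 + 0.160875·110 + 0.105125·115) / 0.42535625 = 98.280625 / 0.42535625 ≈ 231.1
  x_E = (0.126375·120 + 0.555125·40 + 0.207625·110 + 0.267875·115) / 0.42535625 = 91.014375 / 0.42535625 ≈ 214.0
  x_G = (0.169000·120 + 0.027125·40 + 0.563750·110 + 0.097375·115) / 0.42535625 = 94.575625 / 0.42535625 ≈ 222.3
  x_M = (0.052125·120 + 0.102750·40 + 0.136125·110 + 0.564875·115) / 0.42535625 = 90.299375 / 0.42535625 ≈ 212.3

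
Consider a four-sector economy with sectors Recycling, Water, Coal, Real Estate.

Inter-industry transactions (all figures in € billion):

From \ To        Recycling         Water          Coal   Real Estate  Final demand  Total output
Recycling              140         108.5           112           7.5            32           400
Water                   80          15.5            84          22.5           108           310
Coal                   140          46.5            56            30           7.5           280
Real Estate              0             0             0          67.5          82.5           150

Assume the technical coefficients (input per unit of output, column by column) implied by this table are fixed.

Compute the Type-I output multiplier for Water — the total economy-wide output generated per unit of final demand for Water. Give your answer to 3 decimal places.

m_2 = 4.141

Technical coefficients a_ij = z_ij / X_j:
  a_11 = 140/400 = 0.35, a_21 = 80/400 = 0.20, a_31 = 140/400 = 0.35, a_41 = 0/400 = 0.00
  a_12 = 108.5/310 = 0.35, a_22 = 15.5/310 = 0.05, a_32 = 46.5/310 = 0.15, a_42 = 0/310 = 0.00
  a_13 = 112/280 = 0.40, a_23 = 84/280 = 0.30, a_33 = 56/280 = 0.20, a_43 = 0/280 = 0.00
  a_14 = 7.5/150 = 0.05, a_24 = 22.5/150 = 0.15, a_34 = 30/150 = 0.20, a_44 = 67.5/150 = 0.45
I − A =
  [   0.65    -0.35    -0.40    -0.05]
  [  -0.20     0.95    -0.30    -0.15]
  [  -0.35    -0.15     0.80    -0.20]
  [   0.00     0.00     0.00     0.55]
Compute the cofactors C_ij = (−1)^(i+j)·(3×3 minor ij) of I−A; the adjugate is their transpose:
adj(I−A) = Cᵀ =
  [ 0.393250   0.187000   0.266750   0.183750]
  [ 0.145750   0.209000   0.151250   0.125250]
  [ 0.199375   0.121000   0.301125   0.160625]
  [ 0.000000   0.000000   0.000000   0.227000]
det(I−A) = Σ_j (I−A)_1j·C_1j = (0.65)(0.393250) + (-0.35)(0.145750) + (-0.40)(0.199375) + (-0.05)(0.000000) = 0.12485
(I − A)⁻¹ = adj(I−A) / det(I−A) ≈
  [   3.1498     1.4978     2.1366     1.4718]
  [   1.1674     1.6740     1.2115     1.0032]
  [   1.5969     0.9692     2.4119     1.2865]
  [   0.0000     0.0000     0.0000     1.8182]
The output multiplier for sector j is the column-j sum of the Leontief inverse (I − A)⁻¹ = adj(I−A) / det(I−A).
Column 2 of adj(I−A): (0.187000, 0.209000, 0.121000, 0.000000); det(I−A) = 0.12485.
m_2 = (0.187000 + 0.209000 + 0.121000 + 0.000000) / 0.12485 = 0.517 / 0.12485 ≈ 4.141.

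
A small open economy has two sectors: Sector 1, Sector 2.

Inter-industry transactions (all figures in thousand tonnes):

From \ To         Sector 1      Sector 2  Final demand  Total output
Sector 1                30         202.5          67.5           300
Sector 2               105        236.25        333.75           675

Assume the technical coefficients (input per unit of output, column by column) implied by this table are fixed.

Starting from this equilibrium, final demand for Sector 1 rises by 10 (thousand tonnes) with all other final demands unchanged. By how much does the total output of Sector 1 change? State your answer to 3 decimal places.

Δx_1 = 13.542

Technical coefficients a_ij = z_ij / X_j:
  a_11 = 30/300 = 0.10, a_21 = 105/300 = 0.35
  a_12 = 202.5/675 = 0.30, a_22 = 236.25/675 = 0.35
I − A =
  [   0.90    -0.30]
  [  -0.35     0.65]
det(I−A) = (0.90)(0.65) − (-0.30)(-0.35) = 0.4800
adj(I−A) = [[0.65, 0.30], [0.35, 0.90]]
(I − A)⁻¹ = adj(I−A) / det(I−A) ≈
  [   1.3542     0.6250]
  [   0.7292     1.8750]
Δx = (I − A)⁻¹ Δd with Δd having +10 in the Sector 1 component and 0 elsewhere.
So Δx_1 = L_11 · (+10), where L_11 = adj(I−A)_11 / det(I−A) = 0.65 / 0.4800.
Δx_1 = 0.65 × (+10) / 0.4800 = 6.50 / 0.4800 ≈ 13.542.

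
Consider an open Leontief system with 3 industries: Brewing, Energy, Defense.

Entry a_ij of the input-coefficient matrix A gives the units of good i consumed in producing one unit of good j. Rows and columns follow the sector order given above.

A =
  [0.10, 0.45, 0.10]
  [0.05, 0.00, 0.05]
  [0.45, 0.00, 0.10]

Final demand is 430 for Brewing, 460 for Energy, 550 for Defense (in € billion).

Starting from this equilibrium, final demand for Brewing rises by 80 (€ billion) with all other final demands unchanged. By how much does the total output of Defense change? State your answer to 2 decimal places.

I − A =
  [   0.90    -0.45    -0.10]
  [  -0.05     1.00    -0.05]
  [  -0.45     0.00     0.90]
Cofactors of I−A, C_ij = (−1)^(i+j)·(minor ij) (rows/columns in the sector order above):
  C_11 = (1.00)(0.90) − (-0.05)(0.00) = 0.9000
  C_12 = −[(-0.05)(0.90) − (-0.05)(-0.45)] = 0.0675
  C_13 = (-0.05)(0.00) − (1.00)(-0.45) = 0.4500
  C_21 = −[(-0.45)(0.90) − (-0.10)(0.00)] = 0.4050
  C_22 = (0.90)(0.90) − (-0.10)(-0.45) = 0.7650
  C_23 = −[(0.90)(0.00) − (-0.45)(-0.45)] = 0.2025
  C_31 = (-0.45)(-0.05) − (-0.10)(1.00) = 0.1225
  C_32 = −[(0.90)(-0.05) − (-0.10)(-0.05)] = 0.0500
  C_33 = (0.90)(1.00) − (-0.45)(-0.05) = 0.8775
det(I−A) = Σ_j (I−A)_1j·C_1j = (0.90)(0.9000) + (-0.45)(0.0675) + (-0.10)(0.4500) = 0.734625
adj(I−A) = Cᵀ =
  [ 0.9000   0.4050   0.1225]
  [ 0.0675   0.7650   0.0500]
  [ 0.4500   0.2025   0.8775]
(I − A)⁻¹ = adj(I−A) / det(I−A) ≈
  [   1.2251     0.5513     0.1668]
  [   0.0919     1.0413     0.0681]
  [   0.6126     0.2757     1.1945]
Δx = (I − A)⁻¹ Δd with Δd having +80 in the Brewing component and 0 elsewhere.
So Δx_3 = L_31 · (+80), where L_31 = adj(I−A)_31 / det(I−A) = 0.4500 / 0.734625.
Δx_3 = 0.4500 × (+80) / 0.734625 = 36.00 / 0.734625 ≈ 49.00.

Δx_3 = 49.00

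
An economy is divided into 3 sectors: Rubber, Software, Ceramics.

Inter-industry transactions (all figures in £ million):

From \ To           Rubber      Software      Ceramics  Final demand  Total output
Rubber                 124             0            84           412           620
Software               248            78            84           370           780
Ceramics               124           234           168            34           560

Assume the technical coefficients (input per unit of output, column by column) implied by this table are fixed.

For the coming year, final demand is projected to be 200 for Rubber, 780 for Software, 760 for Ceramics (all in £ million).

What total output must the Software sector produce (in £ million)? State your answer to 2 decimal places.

Technical coefficients a_ij = z_ij / X_j:
  a_RR = 124/620 = 0.20, a_SR = 248/620 = 0.40, a_CR = 124/620 = 0.20
  a_RS = 0/780 = 0.00, a_SS = 78/780 = 0.10, a_CS = 234/780 = 0.30
  a_RC = 84/560 = 0.15, a_SC = 84/560 = 0.15, a_CC = 168/560 = 0.30
I − A =
  [   0.80     0.00    -0.15]
  [  -0.40     0.90    -0.15]
  [  -0.20    -0.30     0.70]
Cofactors of I−A, C_ij = (−1)^(i+j)·(minor ij) (rows/columns in the sector order above):
  C_11 = (0.90)(0.70) − (-0.15)(-0.30) = 0.5850
  C_12 = −[(-0.40)(0.70) − (-0.15)(-0.20)] = 0.3100
  C_13 = (-0.40)(-0.30) − (0.90)(-0.20) = 0.3000
  C_21 = −[(0.00)(0.70) − (-0.15)(-0.30)] = 0.0450
  C_22 = (0.80)(0.70) − (-0.15)(-0.20) = 0.5300
  C_23 = −[(0.80)(-0.30) − (0.00)(-0.20)] = 0.2400
  C_31 = (0.00)(-0.15) − (-0.15)(0.90) = 0.1350
  C_32 = −[(0.80)(-0.15) − (-0.15)(-0.40)] = 0.1800
  C_33 = (0.80)(0.90) − (0.00)(-0.40) = 0.7200
det(I−A) = Σ_j (I−A)_1j·C_1j = (0.80)(0.5850) + (0.00)(0.3100) + (-0.15)(0.3000) = 0.4230
adj(I−A) = Cᵀ =
  [ 0.5850   0.0450   0.1350]
  [ 0.3100   0.5300   0.1800]
  [ 0.3000   0.2400   0.7200]
(I − A)⁻¹ = adj(I−A) / det(I−A) ≈
  [   1.3830     0.1064     0.3191]
  [   0.7329     1.2530     0.4255]
  [   0.7092     0.5674     1.7021]
x = (I − A)⁻¹ d = adj(I−A)·d / det(I−A), with det(I−A) = 0.4230:
  x_R = (0.5850·200 + 0.0450·780 + 0.1350·760) / 0.4230 = 254.70 / 0.4230 ≈ 602.13
  x_S = (0.3100·200 + 0.5300·780 + 0.1800·760) / 0.4230 = 612.20 / 0.4230 ≈ 1447.28
  x_C = (0.3000·200 + 0.2400·780 + 0.7200·760) / 0.4230 = 794.40 / 0.4230 ≈ 1878.01

x_S = 1447.28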